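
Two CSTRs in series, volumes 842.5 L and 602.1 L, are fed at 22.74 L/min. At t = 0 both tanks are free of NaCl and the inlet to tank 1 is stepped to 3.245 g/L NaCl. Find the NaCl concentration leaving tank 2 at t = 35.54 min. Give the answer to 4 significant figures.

1.011 g/L

Time constants: τᵢ = Vᵢ/Q for each well-mixed tank.
τ₁ = 842.5/22.74 = 37.0493 min; τ₂ = 602.1/22.74 = 26.4776 min.
Tank 1: C₁ = C_in(1 − e^(−t/τ₁)). Tank 2 (τ₁ ≠ τ₂): C₂ = C_in[1 − (τ₁ e^(−t/τ₁) − τ₂ e^(−t/τ₂))/(τ₁ − τ₂)].
At t = 35.54: e^(−t/τ₁) = 0.383175, e^(−t/τ₂) = 0.261252.
C₂ = 3.245·[1 − (37.0493·0.383175 − 26.4776·0.261252)/(10.5717)] = 3.245·0.311461 = 1.01069 g/L.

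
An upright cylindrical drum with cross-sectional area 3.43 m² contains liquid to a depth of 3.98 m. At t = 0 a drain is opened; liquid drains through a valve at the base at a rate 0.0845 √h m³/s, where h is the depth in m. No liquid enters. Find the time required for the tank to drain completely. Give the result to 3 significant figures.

A dh/dt = −Q_out = −0.0845 √h.
This is separable: 2 d(√h)/dt = −0.0845/A, so √h = √h₀ − (0.0845/(2A)) t.
Set h = 0: 2√h₀ = (0.0845/A) t_empty ⇒ t_empty = 2A√h₀/0.0845.
t_empty = 2·3.43·√3.98/0.0845 = 6.8600·1.9950/0.0845 = 161.96 s.

162 s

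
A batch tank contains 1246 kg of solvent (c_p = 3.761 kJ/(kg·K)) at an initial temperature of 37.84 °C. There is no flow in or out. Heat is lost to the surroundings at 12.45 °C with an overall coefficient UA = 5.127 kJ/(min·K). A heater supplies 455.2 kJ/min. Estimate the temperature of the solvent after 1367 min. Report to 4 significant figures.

87.03 °C

Lumped-capacitance energy balance: M c_p dT/dt = UA(T_amb − T) + Q̇.
dT/dt = (T_ss − T)/τ with T_ss = T_amb + Q̇/UA = 12.45 + 455.2/5.127 = 101.235 °C, τ = M c_p/UA = 1246·3.761/5.127 = 914.025 min.
Integrating: T(t) = T_ss + (T₀ − T_ss) e^(−t/τ).
T(1367) = 101.235 + (-63.3949)·0.224118 = 87.0269 °C.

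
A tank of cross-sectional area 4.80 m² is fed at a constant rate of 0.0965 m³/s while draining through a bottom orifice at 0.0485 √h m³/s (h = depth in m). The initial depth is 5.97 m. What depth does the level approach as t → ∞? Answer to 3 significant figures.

Level balance: A dh/dt = 0.0965 − 0.0485 √h. Setting dh/dt = 0:
Q_in = 0.0485 √h_ss ⇒ √h_ss = 0.0965/0.0485 = 1.9897.
h_ss = 1.9897² = 3.9589 m. (Since h₀ = 5.97 m > h_ss, the level will fall toward this value.)

3.96 m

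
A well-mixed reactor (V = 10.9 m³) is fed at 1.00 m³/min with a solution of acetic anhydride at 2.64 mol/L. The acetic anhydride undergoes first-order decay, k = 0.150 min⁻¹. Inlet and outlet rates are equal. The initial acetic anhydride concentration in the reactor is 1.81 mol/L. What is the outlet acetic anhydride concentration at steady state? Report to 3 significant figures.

1.00 mol/L

V dC/dt = Q(C_in − C) − k V C.
At steady state: 0 = Q C_in − (Q + kV) C_ss, so C_ss = Q C_in/(Q + kV).
C_ss = 1.00·2.64/(1.00 + 0.150·10.9) = 2.6400/2.6350 = 1.0019 mol/L.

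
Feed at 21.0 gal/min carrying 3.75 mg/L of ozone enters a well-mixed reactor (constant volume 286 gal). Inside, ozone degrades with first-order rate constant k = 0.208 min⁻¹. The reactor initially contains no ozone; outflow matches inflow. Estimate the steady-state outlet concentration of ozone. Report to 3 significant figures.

V dC/dt = Q(C_in − C) − k V C.
Steady state (dC/dt = 0): C_ss = Q C_in/(Q + kV) = C_in/(1 + kV/Q).
C_ss = 21.0·3.75/(21.0 + 0.208·286) = 78.750/80.488 = 0.97841 mg/L.

0.978 mg/L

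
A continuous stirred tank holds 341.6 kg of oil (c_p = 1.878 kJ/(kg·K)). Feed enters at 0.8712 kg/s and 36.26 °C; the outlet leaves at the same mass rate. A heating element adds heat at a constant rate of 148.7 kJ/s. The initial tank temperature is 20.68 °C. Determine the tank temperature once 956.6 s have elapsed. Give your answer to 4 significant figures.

117.9 °C

M c_p dT/dt = ṁ c_p (T_in − T) + Q̇.
τ = M/ṁ = 392.103 s; T_ss = T_in + Q̇/(ṁ c_p) = 36.26 + 148.7/(0.8712·1.878) = 127.146 °C.
T approaches T_ss exponentially: T(t) = T_ss + (T₀ − T_ss) e^(−t/τ).
T(956.6) = 127.146 + (-106.466)·e^(−956.6/392.103) = 127.146 + (-106.466)·0.0871900 = 117.863 °C.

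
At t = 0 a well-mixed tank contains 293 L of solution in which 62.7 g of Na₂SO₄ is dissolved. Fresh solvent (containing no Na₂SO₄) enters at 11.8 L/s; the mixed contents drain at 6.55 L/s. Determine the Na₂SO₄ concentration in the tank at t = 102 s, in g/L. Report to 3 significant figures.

0.0207 g/L

Total volume: dV/dt = Q_in − Q_out = 5.2500 L/s, so V(t) = 293 + 5.2500 t and V(102) = 828.50 L.
No Na₂SO₄ enters, so dm/dt = −Q_out · (m/V).
Separate: dm/m = −Q_out dt/V(t) ⇒ ln(m/m₀) = −(Q_out/(Q_in−Q_out)) ln(V/V₀).
m = m₀ (V₀/V)^(Q_out/(Q_in−Q_out)) = 62.7 × (293/828.50)^(1.2476) = 17.142 g.
C = m/V = 17.142/828.50 = 0.020690 g/L.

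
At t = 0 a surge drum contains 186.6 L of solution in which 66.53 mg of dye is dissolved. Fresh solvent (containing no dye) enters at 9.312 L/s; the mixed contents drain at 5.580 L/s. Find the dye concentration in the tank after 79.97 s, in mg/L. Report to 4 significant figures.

Let m(t) be the amount of dye. Volume: V(t) = V₀ + (Q_in − Q_out) t = 186.6 + 3.73200 t; V(79.97) = 485.048 L.
Solute balance: dm/dt = 0 − Q_out C = −Q_out m/V(t).
Separate: dm/m = −Q_out dt/V(t) ⇒ ln(m/m₀) = −(Q_out/(Q_in−Q_out)) ln(V/V₀).
m = m₀ (V₀/V)^(Q_out/(Q_in−Q_out)) = 66.53 × (186.6/485.048)^(1.49518) = 15.9481 mg.
C = m/V = 15.9481/485.048 = 0.0328794 mg/L.

0.03288 mg/L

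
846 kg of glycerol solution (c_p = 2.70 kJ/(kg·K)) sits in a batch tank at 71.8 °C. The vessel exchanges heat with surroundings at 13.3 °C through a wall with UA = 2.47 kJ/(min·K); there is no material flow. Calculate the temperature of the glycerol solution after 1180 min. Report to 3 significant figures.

29.6 °C

M c_p dT/dt = −UA(T − T_amb).
dT/dt = (T_ss − T)/τ with T_ss = T_amb = 13.300 °C, τ = M c_p/UA = 846·2.70/2.47 = 924.78 min.
T approaches T_ss exponentially: T(t) = T_ss + (T₀ − T_ss) e^(−t/τ).
T(1180) = 13.300 + (58.500)·0.27916 = 29.631 °C.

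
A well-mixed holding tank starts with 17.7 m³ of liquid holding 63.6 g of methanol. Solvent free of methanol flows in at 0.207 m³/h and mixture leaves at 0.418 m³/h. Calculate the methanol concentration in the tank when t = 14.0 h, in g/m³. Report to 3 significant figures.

3.00 g/m³

Let m(t) be the amount of methanol. Volume: V(t) = V₀ + (Q_in − Q_out) t = 17.7 − 0.21100 t; V(14.0) = 14.746 m³.
No methanol enters, so dm/dt = −Q_out · (m/V).
dm/m = −Q_out dt/(V₀ − 0.21100 t); integrating gives ln(m/m₀) = −(Q_out/(Q_in−Q_out)) ln(V/V₀).
m = m₀ (V₀/V)^(Q_out/(Q_in−Q_out)) = 63.6 × (17.7/14.746)^(-1.9810) = 44.296 g.
C = m/V = 44.296/14.746 = 3.0039 g/m³.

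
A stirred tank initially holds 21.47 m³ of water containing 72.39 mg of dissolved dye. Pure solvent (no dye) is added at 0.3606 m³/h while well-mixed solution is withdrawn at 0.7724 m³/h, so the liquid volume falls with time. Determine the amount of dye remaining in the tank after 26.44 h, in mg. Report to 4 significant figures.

Let m(t) be the amount of dye. Volume: V(t) = V₀ + (Q_in − Q_out) t = 21.47 − 0.411800 t; V(26.44) = 10.5820 m³.
Species balance (pure solvent in): dm/dt = −Q_out · m/V(t).
Separate: dm/m = −Q_out dt/V(t) ⇒ ln(m/m₀) = −(Q_out/(Q_in−Q_out)) ln(V/V₀).
m = m₀ (V₀/V)^(Q_out/(Q_in−Q_out)) = 72.39 × (21.47/10.5820)^(-1.87567) = 19.2023 mg.

19.20 mg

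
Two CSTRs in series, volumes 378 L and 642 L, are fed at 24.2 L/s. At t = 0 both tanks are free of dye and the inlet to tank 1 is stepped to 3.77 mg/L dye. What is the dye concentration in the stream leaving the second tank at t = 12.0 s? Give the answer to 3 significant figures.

Each tank obeys Vᵢ dCᵢ/dt = Q(Cᵢ₋₁ − Cᵢ), so τᵢ = Vᵢ/Q.
τ₁ = 378/24.2 = 15.620 s; τ₂ = 642/24.2 = 26.529 s.
Solving the cascade with C₁(0)=C₂(0)=0 gives C₂(t) = C_in[1 − (τ₁ e^(−t/τ₁) − τ₂ e^(−t/τ₂))/(τ₁ − τ₂)].
At t = 12.0: e^(−t/τ₁) = 0.46382, e^(−t/τ₂) = 0.63614.
C₂ = 3.77·[1 − (15.620·0.46382 − 26.529·0.63614)/(-10.909)] = 3.77·0.11713 = 0.44159 mg/L.

0.442 mg/L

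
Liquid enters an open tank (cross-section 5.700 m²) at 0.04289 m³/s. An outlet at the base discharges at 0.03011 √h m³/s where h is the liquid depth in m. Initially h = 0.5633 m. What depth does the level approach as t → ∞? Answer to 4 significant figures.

2.029 m

A dh/dt = Q_in − 0.03011 √h. Steady state requires inflow = outflow:
Q_in = 0.03011 √h_ss ⇒ √h_ss = 0.04289/0.03011 = 1.42444.
h_ss = 1.42444² = 2.02904 m. (Since h₀ = 0.5633 m < h_ss, the level will rise toward this value.)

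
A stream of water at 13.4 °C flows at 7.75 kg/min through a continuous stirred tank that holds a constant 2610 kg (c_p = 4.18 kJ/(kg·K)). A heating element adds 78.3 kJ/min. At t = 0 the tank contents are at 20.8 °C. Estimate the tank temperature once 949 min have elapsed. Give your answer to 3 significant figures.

16.1 °C

M c_p dT/dt = ṁ c_p (T_in − T) + Q̇.
τ = M/ṁ = 336.77 min; T_ss = T_in + Q̇/(ṁ c_p) = 13.4 + 78.3/(7.75·4.18) = 15.817 °C.
Integrating: T(t) = T_ss + (T₀ − T_ss) e^(−t/τ).
T(949) = 15.817 + (4.9830)·e^(−949/336.77) = 15.817 + (4.9830)·0.059731 = 16.115 °C.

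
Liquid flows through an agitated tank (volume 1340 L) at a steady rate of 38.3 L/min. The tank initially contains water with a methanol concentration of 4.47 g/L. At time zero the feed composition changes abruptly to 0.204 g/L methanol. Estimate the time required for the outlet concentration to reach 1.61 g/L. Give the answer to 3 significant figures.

Species balance: V dC/dt = Q(C_in − C) ⇒ τ = V/Q = 34.987 min.
C(t) = C_in + (C₀ − C_in) e^(−t/τ). Set C = 1.61 and solve for t:
e^(−t/τ) = (C − C_in)/(C₀ − C_in) = (1.61 − 0.204)/(4.47 − 0.204) = 0.32958
t = −τ ln(…) = 34.987 × 1.1099 = 38.833 min.

38.8 min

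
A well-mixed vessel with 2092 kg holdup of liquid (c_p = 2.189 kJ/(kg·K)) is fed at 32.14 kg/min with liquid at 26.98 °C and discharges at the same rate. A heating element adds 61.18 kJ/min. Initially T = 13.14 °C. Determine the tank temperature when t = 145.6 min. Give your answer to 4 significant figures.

Heat balance on the well-mixed liquid: M c_p dT/dt = ṁ c_p (T_in − T) + 61.18.
Rearrange: dT/dt = (T_ss − T)/τ with τ = M/ṁ = 65.0902 min and T_ss = T_in + Q̇/(ṁ c_p) = 27.8496 °C.
T approaches T_ss exponentially: T(t) = T_ss + (T₀ − T_ss) e^(−t/τ).
T(145.6) = 27.8496 + (-14.7096)·e^(−145.6/65.0902) = 27.8496 + (-14.7096)·0.106790 = 26.2788 °C.

26.28 °C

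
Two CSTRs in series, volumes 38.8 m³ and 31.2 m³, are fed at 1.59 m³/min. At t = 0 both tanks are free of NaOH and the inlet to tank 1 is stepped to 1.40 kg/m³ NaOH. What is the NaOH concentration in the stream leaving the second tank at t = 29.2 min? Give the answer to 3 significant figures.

Time constants: τᵢ = Vᵢ/Q for each well-mixed tank.
τ₁ = 38.8/1.59 = 24.403 min; τ₂ = 31.2/1.59 = 19.623 min.
Solving the cascade with C₁(0)=C₂(0)=0 gives C₂(t) = C_in[1 − (τ₁ e^(−t/τ₁) − τ₂ e^(−t/τ₂))/(τ₁ − τ₂)].
At t = 29.2: e^(−t/τ₁) = 0.30222, e^(−t/τ₂) = 0.22581.
C₂ = 1.40·[1 − (24.403·0.30222 − 19.623·0.22581)/(4.7799)] = 1.40·0.38408 = 0.53771 kg/m³.

0.538 kg/m³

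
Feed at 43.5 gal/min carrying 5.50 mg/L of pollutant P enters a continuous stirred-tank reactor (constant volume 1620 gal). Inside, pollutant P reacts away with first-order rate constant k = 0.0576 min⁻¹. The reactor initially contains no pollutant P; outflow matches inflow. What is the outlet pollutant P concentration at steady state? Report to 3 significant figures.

Species balance: V dC/dt = Q C_in − Q C − k V C.
At steady state: 0 = Q C_in − (Q + kV) C_ss, so C_ss = Q C_in/(Q + kV).
C_ss = 43.5·5.50/(43.5 + 0.0576·1620) = 239.25/136.81 = 1.7488 mg/L.

1.75 mg/L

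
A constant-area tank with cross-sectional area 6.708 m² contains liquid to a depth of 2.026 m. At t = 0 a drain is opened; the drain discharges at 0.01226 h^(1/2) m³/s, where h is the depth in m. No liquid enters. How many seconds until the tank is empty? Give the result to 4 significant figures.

1558 s

With no inflow, A dh/dt = −0.01226 √h.
This is separable: 2 d(√h)/dt = −0.01226/A, so √h = √h₀ − (0.01226/(2A)) t.
Tank is empty when √h = 0: t_empty = 2A√h₀/0.01226.
t_empty = 2·6.708·√2.026/0.01226 = 13.4160·1.42338/0.01226 = 1557.59 s.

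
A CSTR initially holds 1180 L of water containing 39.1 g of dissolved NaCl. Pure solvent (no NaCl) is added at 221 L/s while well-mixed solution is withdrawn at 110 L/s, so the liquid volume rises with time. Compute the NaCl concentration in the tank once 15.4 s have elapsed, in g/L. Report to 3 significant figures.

Total volume: dV/dt = Q_in − Q_out = 111.00 L/s, so V(t) = 1180 + 111.00 t and V(15.4) = 2889.4 L.
Solute balance: dm/dt = 0 − Q_out C = −Q_out m/V(t).
dm/m = −Q_out dt/(V₀ + 111.00 t); integrating gives ln(m/m₀) = −(Q_out/(Q_in−Q_out)) ln(V/V₀).
m = m₀ (V₀/V)^(Q_out/(Q_in−Q_out)) = 39.1 × (1180/2889.4)^(0.99099) = 16.097 g.
C = m/V = 16.097/2889.4 = 0.0055712 g/L.

0.00557 g/L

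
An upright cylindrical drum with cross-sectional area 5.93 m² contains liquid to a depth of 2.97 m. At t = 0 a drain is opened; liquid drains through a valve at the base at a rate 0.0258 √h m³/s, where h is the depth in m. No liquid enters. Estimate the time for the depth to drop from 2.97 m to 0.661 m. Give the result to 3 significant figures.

418 s

Volume balance on the tank: A dh/dt = −0.0258 √h.
Separate and integrate: 2(√h − √h₀) = −(0.0258/A) t.
t = 2A(√h₀ − √h)/0.0258 = 2·5.93·(√2.97 − √0.661)/0.0258
  = 11.860 × (1.7234 − 0.81302) / 0.0258 = 418.48 s.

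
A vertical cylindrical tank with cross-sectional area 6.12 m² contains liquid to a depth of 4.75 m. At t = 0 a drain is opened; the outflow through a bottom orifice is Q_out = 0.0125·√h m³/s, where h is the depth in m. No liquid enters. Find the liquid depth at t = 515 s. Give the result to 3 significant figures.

2.73 m

With no inflow, A dh/dt = −0.0125 √h.
This is separable: 2 d(√h)/dt = −0.0125/A, so √h = √h₀ − (0.0125/(2A)) t.
√h = √4.75 − 0.0125·515/(2·6.12) = 2.1794 − 0.52594 = 1.6535.
h = 1.6535² = 2.7341 m.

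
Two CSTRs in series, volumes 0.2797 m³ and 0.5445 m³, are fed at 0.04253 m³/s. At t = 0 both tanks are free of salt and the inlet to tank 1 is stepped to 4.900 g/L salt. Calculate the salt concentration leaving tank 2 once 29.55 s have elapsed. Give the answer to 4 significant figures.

3.956 g/L

Time constants: τᵢ = Vᵢ/Q for each well-mixed tank.
τ₁ = 0.2797/0.04253 = 6.57653 s; τ₂ = 0.5445/0.04253 = 12.8027 s.
Tank 1: C₁ = C_in(1 − e^(−t/τ₁)). Tank 2 (τ₁ ≠ τ₂): C₂ = C_in[1 − (τ₁ e^(−t/τ₁) − τ₂ e^(−t/τ₂))/(τ₁ − τ₂)].
At t = 29.55: e^(−t/τ₁) = 0.0111843, e^(−t/τ₂) = 0.0994498.
C₂ = 4.900·[1 − (6.57653·0.0111843 − 12.8027·0.0994498)/(-6.22619)] = 4.900·0.807318 = 3.95586 g/L.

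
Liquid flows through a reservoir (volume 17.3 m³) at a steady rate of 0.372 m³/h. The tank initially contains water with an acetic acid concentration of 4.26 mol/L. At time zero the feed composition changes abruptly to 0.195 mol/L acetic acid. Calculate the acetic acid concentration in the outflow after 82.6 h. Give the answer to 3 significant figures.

Unsteady species balance (constant V, well mixed): V dC/dt = Q(C_in − C).
Rewrite as dC/dt + C/τ = C_in/τ, τ = V/Q = 46.505 h.
This is linear first-order; C(t) = C_in + (C₀ − C_in) e^(−t/τ).
C(82.6) = 0.195 + (4.26 − 0.195)·e^(−82.6/46.505) = 0.195 + (4.0650)·0.16929 = 0.88317 mol/L.

0.883 mol/L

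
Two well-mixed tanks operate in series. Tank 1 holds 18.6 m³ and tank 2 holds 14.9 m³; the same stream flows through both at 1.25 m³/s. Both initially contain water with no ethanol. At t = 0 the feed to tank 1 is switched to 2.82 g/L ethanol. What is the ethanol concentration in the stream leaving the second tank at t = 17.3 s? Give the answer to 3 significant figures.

Time constants: τᵢ = Vᵢ/Q for each well-mixed tank.
τ₁ = 18.6/1.25 = 14.880 s; τ₂ = 14.9/1.25 = 11.920 s.
Tank 1: C₁ = C_in(1 − e^(−t/τ₁)). Tank 2 (τ₁ ≠ τ₂): C₂ = C_in[1 − (τ₁ e^(−t/τ₁) − τ₂ e^(−t/τ₂))/(τ₁ − τ₂)].
At t = 17.3: e^(−t/τ₁) = 0.31266, e^(−t/τ₂) = 0.23426.
C₂ = 2.82·[1 − (14.880·0.31266 − 11.920·0.23426)/(2.9600)] = 2.82·0.37160 = 1.0479 g/L.

1.05 g/L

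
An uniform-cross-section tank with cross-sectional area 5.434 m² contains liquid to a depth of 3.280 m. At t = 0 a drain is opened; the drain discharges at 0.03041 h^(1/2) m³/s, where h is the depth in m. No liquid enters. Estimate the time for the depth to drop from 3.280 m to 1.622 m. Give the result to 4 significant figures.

192.1 s

With no inflow, A dh/dt = −0.03041 √h.
∫ h^(−1/2) dh = −(0.03041/A) ∫ dt, giving 2√h = 2√h₀ − (0.03041/A) t.
t = 2A(√h₀ − √h)/0.03041 = 2·5.434·(√3.280 − √1.622)/0.03041
  = 10.8680 × (1.81108 − 1.27358) / 0.03041 = 192.093 s.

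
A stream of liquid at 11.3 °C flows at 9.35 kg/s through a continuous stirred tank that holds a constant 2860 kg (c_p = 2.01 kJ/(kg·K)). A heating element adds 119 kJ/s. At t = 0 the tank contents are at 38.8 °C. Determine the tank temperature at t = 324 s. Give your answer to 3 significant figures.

First-law balance (no shaft work): M c_p dT/dt = ṁ c_p (T_in − T) + 119.
Rearrange: dT/dt = (T_ss − T)/τ with τ = M/ṁ = 305.88 s and T_ss = T_in + Q̇/(ṁ c_p) = 17.632 °C.
Integrating: T(t) = T_ss + (T₀ − T_ss) e^(−t/τ).
T(324) = 17.632 + (21.168)·e^(−324/305.88) = 17.632 + (21.168)·0.34672 = 24.971 °C.

25.0 °C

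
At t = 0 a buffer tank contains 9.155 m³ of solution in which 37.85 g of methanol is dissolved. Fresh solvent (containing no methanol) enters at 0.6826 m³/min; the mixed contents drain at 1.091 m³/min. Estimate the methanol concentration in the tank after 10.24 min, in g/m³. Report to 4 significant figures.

1.491 g/m³

Total volume: dV/dt = Q_in − Q_out = -0.408400 m³/min, so V(t) = 9.155 − 0.408400 t and V(10.24) = 4.97298 m³.
Species balance (pure solvent in): dm/dt = −Q_out · m/V(t).
dm/m = −Q_out dt/(V₀ − 0.408400 t); integrating gives ln(m/m₀) = −(Q_out/(Q_in−Q_out)) ln(V/V₀).
m = m₀ (V₀/V)^(Q_out/(Q_in−Q_out)) = 37.85 × (9.155/4.97298)^(-2.67140) = 7.41369 g.
C = m/V = 7.41369/4.97298 = 1.49079 g/m³.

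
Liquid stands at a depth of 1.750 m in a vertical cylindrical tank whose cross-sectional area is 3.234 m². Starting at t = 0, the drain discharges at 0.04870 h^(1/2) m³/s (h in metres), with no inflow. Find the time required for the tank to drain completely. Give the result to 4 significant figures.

Volume balance on the tank: A dh/dt = −0.04870 √h.
Separate and integrate: 2(√h − √h₀) = −(0.04870/A) t.
Tank is empty when √h = 0: t_empty = 2A√h₀/0.04870.
t_empty = 2·3.234·√1.750/0.04870 = 6.46800·1.32288/0.04870 = 175.695 s.

175.7 s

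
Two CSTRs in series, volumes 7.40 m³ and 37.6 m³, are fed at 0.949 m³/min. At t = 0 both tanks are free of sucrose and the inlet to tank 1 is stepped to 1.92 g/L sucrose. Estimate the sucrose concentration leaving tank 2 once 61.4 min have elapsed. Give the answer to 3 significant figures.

Time constants: τᵢ = Vᵢ/Q for each well-mixed tank.
τ₁ = 7.40/0.949 = 7.7977 min; τ₂ = 37.6/0.949 = 39.621 min.
Solving the cascade with C₁(0)=C₂(0)=0 gives C₂(t) = C_in[1 − (τ₁ e^(−t/τ₁) − τ₂ e^(−t/τ₂))/(τ₁ − τ₂)].
At t = 61.4: e^(−t/τ₁) = 0.00038046, e^(−t/τ₂) = 0.21231.
C₂ = 1.92·[1 − (7.7977·0.00038046 − 39.621·0.21231)/(-31.823)] = 1.92·0.73576 = 1.4127 g/L.

1.41 g/L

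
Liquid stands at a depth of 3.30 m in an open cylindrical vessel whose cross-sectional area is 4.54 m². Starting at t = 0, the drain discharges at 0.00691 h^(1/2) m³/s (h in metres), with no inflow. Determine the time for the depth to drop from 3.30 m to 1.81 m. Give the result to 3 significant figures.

With no inflow, A dh/dt = −0.00691 √h.
∫ h^(−1/2) dh = −(0.00691/A) ∫ dt, giving 2√h = 2√h₀ − (0.00691/A) t.
t = 2A(√h₀ − √h)/0.00691 = 2·4.54·(√3.30 − √1.81)/0.00691
  = 9.0800 × (1.8166 − 1.3454) / 0.00691 = 619.21 s.

619 s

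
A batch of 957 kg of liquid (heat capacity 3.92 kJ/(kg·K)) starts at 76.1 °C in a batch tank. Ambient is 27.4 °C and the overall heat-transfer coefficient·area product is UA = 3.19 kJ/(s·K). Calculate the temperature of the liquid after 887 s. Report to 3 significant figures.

50.3 °C

First-law balance (no shaft work): M c_p dT/dt = −UA(T − T_amb).
dT/dt = (T_ss − T)/τ with T_ss = T_amb = 27.400 °C, τ = M c_p/UA = 957·3.92/3.19 = 1176.0 s.
This is linear first-order; T(t) = T_ss + (T₀ − T_ss) e^(−t/τ).
T(887) = 27.400 + (48.700)·0.47036 = 50.307 °C.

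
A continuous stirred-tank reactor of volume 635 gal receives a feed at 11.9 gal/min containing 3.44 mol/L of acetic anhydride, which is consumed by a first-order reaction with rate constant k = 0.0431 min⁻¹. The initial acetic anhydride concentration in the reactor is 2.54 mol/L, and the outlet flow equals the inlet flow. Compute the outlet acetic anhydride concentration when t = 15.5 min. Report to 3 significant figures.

1.62 mol/L

Accumulation = in − out − consumed: V dC/dt = Q C_in − Q C − k V C.
dC/dt = (Q/V) C_in − (Q/V + k) C; effective rate a = Q/V + k = 0.018740 + 0.0431 = 0.061840 min⁻¹.
C_ss = Q C_in/(Q + kV) = 1.0425 mol/L; C(t) = C_ss + (C₀ − C_ss) e^(−a t).
C(15.5) = 1.0425 + (1.4975)·e^(−0.061840·15.5) = 1.0425 + (1.4975)·0.38346 = 1.6167 mol/L.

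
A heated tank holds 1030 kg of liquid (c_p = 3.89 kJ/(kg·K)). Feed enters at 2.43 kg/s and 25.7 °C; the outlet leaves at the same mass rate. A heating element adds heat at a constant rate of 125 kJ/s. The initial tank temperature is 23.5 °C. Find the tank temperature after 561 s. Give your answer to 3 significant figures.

34.8 °C

Energy balance: M c_p dT/dt = ṁ c_p (T_in − T) + 125.
τ = M/ṁ = 423.87 s; T_ss = T_in + Q̇/(ṁ c_p) = 25.7 + 125/(2.43·3.89) = 38.924 °C.
T approaches T_ss exponentially: T(t) = T_ss + (T₀ − T_ss) e^(−t/τ).
T(561) = 38.924 + (-15.424)·e^(−561/423.87) = 38.924 + (-15.424)·0.26620 = 34.818 °C.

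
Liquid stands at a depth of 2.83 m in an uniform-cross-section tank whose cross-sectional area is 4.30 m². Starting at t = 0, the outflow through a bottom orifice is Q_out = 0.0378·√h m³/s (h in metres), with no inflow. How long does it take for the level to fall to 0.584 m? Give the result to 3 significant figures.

209 s

A dh/dt = −Q_out = −0.0378 √h.
Separate and integrate: 2(√h − √h₀) = −(0.0378/A) t.
t = 2A(√h₀ − √h)/0.0378 = 2·4.30·(√2.83 − √0.584)/0.0378
  = 8.6000 × (1.6823 − 0.76420) / 0.0378 = 208.87 s.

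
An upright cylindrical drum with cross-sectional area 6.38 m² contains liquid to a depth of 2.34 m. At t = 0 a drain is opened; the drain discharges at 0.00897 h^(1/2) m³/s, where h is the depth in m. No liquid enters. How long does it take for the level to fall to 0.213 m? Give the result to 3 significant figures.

1520 s

Volume balance on the tank: A dh/dt = −0.00897 √h.
∫ h^(−1/2) dh = −(0.00897/A) ∫ dt, giving 2√h = 2√h₀ − (0.00897/A) t.
t = 2A(√h₀ − √h)/0.00897 = 2·6.38·(√2.34 − √0.213)/0.00897
  = 12.760 × (1.5297 − 0.46152) / 0.00897 = 1519.5 s.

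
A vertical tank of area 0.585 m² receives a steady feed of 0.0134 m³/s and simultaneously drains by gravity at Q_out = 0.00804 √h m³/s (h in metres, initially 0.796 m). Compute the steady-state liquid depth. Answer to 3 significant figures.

2.78 m

A dh/dt = Q_in − 0.00804 √h. Steady state requires inflow = outflow:
Q_in = 0.00804 √h_ss ⇒ √h_ss = 0.0134/0.00804 = 1.6667.
h_ss = 1.6667² = 2.7778 m. (Since h₀ = 0.796 m < h_ss, the level will rise toward this value.)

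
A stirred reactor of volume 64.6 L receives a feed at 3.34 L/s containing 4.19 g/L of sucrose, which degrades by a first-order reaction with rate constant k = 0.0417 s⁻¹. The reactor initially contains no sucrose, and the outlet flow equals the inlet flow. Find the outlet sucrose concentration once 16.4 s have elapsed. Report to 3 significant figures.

Accumulation = in − out − consumed: V dC/dt = Q C_in − Q C − k V C.
dC/dt = (Q/V) C_in − (Q/V + k) C; effective rate a = Q/V + k = 0.051703 + 0.0417 = 0.093403 s⁻¹.
C_ss = Q C_in/(Q + kV) = 2.3194 g/L; C(t) = C_ss + (C₀ − C_ss) e^(−a t).
C(16.4) = 2.3194 + (-2.3194)·e^(−0.093403·16.4) = 2.3194 + (-2.3194)·0.21615 = 1.8180 g/L.

1.82 g/L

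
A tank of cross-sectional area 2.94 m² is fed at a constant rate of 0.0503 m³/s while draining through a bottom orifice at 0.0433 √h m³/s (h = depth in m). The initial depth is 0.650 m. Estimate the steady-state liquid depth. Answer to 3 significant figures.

Mass balance (ρ constant): A dh/dt = Q_in − 0.0433 √h. At steady state dh/dt = 0:
Q_in = 0.0433 √h_ss ⇒ √h_ss = 0.0503/0.0433 = 1.1617.
h_ss = 1.1617² = 1.3495 m. (Since h₀ = 0.650 m < h_ss, the level will rise toward this value.)

1.35 m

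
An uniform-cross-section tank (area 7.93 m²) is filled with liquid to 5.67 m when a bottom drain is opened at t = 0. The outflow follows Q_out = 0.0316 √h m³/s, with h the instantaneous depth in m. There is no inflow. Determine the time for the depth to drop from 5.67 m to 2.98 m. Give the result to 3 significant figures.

329 s

A dh/dt = −Q_out = −0.0316 √h.
This is separable: 2 d(√h)/dt = −0.0316/A, so √h = √h₀ − (0.0316/(2A)) t.
t = 2A(√h₀ − √h)/0.0316 = 2·7.93·(√5.67 − √2.98)/0.0316
  = 15.860 × (2.3812 − 1.7263) / 0.0316 = 328.70 s.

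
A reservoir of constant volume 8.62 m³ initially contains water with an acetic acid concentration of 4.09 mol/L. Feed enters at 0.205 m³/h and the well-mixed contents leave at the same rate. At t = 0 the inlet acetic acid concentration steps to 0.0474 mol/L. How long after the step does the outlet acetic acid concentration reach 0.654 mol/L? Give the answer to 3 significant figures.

79.8 h

Accumulation = in − out for the solute gives V dC/dt = Q(C_in − C), so τ = V/Q = 42.049 h.
C(t) = C_in + (C₀ − C_in) e^(−t/τ). Set C = 0.654 and solve for t:
e^(−t/τ) = (C − C_in)/(C₀ − C_in) = (0.654 − 0.0474)/(4.09 − 0.0474) = 0.15005
t = −τ ln(…) = 42.049 × 1.8968 = 79.757 h.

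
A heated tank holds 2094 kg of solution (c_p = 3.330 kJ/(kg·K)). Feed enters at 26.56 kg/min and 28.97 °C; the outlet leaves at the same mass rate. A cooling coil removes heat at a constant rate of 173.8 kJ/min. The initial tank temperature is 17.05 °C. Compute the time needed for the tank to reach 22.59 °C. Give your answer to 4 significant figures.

64.10 min

Unsteady energy balance on the tank contents: M c_p dT/dt = ṁ c_p (T_in − T) − 173.8.
τ = M/ṁ = 78.8404 min; T_ss = T_in − Q̇/(ṁ c_p) = 27.0049 °C.
T(t) = T_ss + (T₀ − T_ss) e^(−t/τ). Set T = 22.59:
e^(−t/τ) = (22.59 − 27.0049)/(17.05 − 27.0049) = 0.443492
t = −78.8404 · ln(0.443492) = 64.1032 min.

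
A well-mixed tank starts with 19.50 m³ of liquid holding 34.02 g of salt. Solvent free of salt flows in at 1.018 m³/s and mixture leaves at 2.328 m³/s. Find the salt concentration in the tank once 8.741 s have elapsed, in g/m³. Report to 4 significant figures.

Let m(t) be the amount of salt. Volume: V(t) = V₀ + (Q_in − Q_out) t = 19.50 − 1.31000 t; V(8.741) = 8.04929 m³.
Species balance (pure solvent in): dm/dt = −Q_out · m/V(t).
Separate: dm/m = −Q_out dt/V(t) ⇒ ln(m/m₀) = −(Q_out/(Q_in−Q_out)) ln(V/V₀).
m = m₀ (V₀/V)^(Q_out/(Q_in−Q_out)) = 34.02 × (19.50/8.04929)^(-1.77710) = 7.06051 g.
C = m/V = 7.06051/8.04929 = 0.877159 g/m³.

0.8772 g/m³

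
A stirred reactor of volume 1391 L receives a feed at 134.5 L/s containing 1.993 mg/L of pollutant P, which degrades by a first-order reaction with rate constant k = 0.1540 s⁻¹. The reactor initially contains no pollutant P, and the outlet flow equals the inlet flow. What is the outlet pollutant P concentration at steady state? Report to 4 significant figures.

Accumulation = in − out − consumed: V dC/dt = Q C_in − Q C − k V C.
At steady state: 0 = Q C_in − (Q + kV) C_ss, so C_ss = Q C_in/(Q + kV).
C_ss = 134.5·1.993/(134.5 + 0.1540·1391) = 268.059/348.714 = 0.768706 mg/L.

0.7687 mg/L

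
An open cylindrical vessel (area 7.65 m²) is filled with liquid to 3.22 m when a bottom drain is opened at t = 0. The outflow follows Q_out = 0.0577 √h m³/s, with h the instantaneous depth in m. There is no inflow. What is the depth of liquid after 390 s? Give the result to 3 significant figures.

0.105 m

With no inflow, A dh/dt = −0.0577 √h.
∫ h^(−1/2) dh = −(0.0577/A) ∫ dt, giving 2√h = 2√h₀ − (0.0577/A) t.
√h = √3.22 − 0.0577·390/(2·7.65) = 1.7944 − 1.4708 = 0.32365.
h = 0.32365² = 0.10475 m.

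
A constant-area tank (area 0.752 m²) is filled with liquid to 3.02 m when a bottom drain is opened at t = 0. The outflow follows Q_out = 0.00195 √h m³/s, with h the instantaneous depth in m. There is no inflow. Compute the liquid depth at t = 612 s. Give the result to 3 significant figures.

With no inflow, A dh/dt = −0.00195 √h.
Separate and integrate: 2(√h − √h₀) = −(0.00195/A) t.
√h = √3.02 − 0.00195·612/(2·0.752) = 1.7378 − 0.79348 = 0.94433.
h = 0.94433² = 0.89176 m.

0.892 m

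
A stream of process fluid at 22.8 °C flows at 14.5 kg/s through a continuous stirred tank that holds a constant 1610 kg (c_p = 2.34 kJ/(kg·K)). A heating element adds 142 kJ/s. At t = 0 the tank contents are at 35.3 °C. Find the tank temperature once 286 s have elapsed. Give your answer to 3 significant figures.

27.6 °C

M c_p dT/dt = ṁ c_p (T_in − T) + Q̇.
Rearrange: dT/dt = (T_ss − T)/τ with τ = M/ṁ = 111.03 s and T_ss = T_in + Q̇/(ṁ c_p) = 26.985 °C.
T approaches T_ss exponentially: T(t) = T_ss + (T₀ − T_ss) e^(−t/τ).
T(286) = 26.985 + (8.3149)·e^(−286/111.03) = 26.985 + (8.3149)·0.076095 = 27.618 °C.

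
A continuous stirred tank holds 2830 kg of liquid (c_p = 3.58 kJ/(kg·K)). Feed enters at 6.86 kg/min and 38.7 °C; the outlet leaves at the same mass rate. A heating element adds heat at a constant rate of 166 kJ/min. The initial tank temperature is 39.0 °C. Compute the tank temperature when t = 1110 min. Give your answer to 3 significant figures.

Energy balance: M c_p dT/dt = ṁ c_p (T_in − T) + 166.
Rearrange: dT/dt = (T_ss − T)/τ with τ = M/ṁ = 412.54 min and T_ss = T_in + Q̇/(ṁ c_p) = 45.459 °C.
Solution: T(t) = T_ss + (T₀ − T_ss) e^(−t/τ).
T(1110) = 45.459 + (-6.4593)·e^(−1110/412.54) = 45.459 + (-6.4593)·0.067835 = 45.021 °C.

45.0 °C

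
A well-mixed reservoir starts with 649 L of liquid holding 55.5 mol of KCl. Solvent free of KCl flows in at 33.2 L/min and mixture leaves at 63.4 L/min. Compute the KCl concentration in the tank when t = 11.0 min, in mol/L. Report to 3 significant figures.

0.0389 mol/L

Total volume: dV/dt = Q_in − Q_out = -30.200 L/min, so V(t) = 649 − 30.200 t and V(11.0) = 316.80 L.
Species balance (pure solvent in): dm/dt = −Q_out · m/V(t).
Separate: dm/m = −Q_out dt/V(t) ⇒ ln(m/m₀) = −(Q_out/(Q_in−Q_out)) ln(V/V₀).
m = m₀ (V₀/V)^(Q_out/(Q_in−Q_out)) = 55.5 × (649/316.80)^(-2.0993) = 12.315 mol.
C = m/V = 12.315/316.80 = 0.038873 mol/L.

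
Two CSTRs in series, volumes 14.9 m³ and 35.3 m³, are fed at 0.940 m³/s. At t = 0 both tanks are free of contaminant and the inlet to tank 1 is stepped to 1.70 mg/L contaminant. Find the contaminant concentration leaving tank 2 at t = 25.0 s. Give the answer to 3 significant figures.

Each tank obeys Vᵢ dCᵢ/dt = Q(Cᵢ₋₁ − Cᵢ), so τᵢ = Vᵢ/Q.
τ₁ = 14.9/0.940 = 15.851 s; τ₂ = 35.3/0.940 = 37.553 s.
Tank 1: C₁ = C_in(1 − e^(−t/τ₁)). Tank 2 (τ₁ ≠ τ₂): C₂ = C_in[1 − (τ₁ e^(−t/τ₁) − τ₂ e^(−t/τ₂))/(τ₁ − τ₂)].
At t = 25.0: e^(−t/τ₁) = 0.20656, e^(−t/τ₂) = 0.51390.
C₂ = 1.70·[1 − (15.851·0.20656 − 37.553·0.51390)/(-21.702)] = 1.70·0.26161 = 0.44475 mg/L.

0.445 mg/L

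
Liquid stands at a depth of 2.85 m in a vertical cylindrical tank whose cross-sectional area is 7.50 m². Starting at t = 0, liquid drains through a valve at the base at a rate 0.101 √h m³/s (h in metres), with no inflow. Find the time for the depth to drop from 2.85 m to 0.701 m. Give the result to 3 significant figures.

126 s

With no inflow, A dh/dt = −0.101 √h.
∫ h^(−1/2) dh = −(0.101/A) ∫ dt, giving 2√h = 2√h₀ − (0.101/A) t.
t = 2A(√h₀ − √h)/0.101 = 2·7.50·(√2.85 − √0.701)/0.101
  = 15.000 × (1.6882 − 0.83726) / 0.101 = 126.38 s.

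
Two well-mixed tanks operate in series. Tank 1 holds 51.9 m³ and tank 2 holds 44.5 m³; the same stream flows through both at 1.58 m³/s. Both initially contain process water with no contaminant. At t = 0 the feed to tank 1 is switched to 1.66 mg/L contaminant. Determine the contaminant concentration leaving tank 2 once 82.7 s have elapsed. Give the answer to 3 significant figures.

Time constants: τᵢ = Vᵢ/Q for each well-mixed tank.
τ₁ = 51.9/1.58 = 32.848 s; τ₂ = 44.5/1.58 = 28.165 s.
Tank 1: C₁ = C_in(1 − e^(−t/τ₁)). Tank 2 (τ₁ ≠ τ₂): C₂ = C_in[1 − (τ₁ e^(−t/τ₁) − τ₂ e^(−t/τ₂))/(τ₁ − τ₂)].
At t = 82.7: e^(−t/τ₁) = 0.080649, e^(−t/τ₂) = 0.053061.
C₂ = 1.66·[1 − (32.848·0.080649 − 28.165·0.053061)/(4.6835)] = 1.66·0.75345 = 1.2507 mg/L.

1.25 mg/L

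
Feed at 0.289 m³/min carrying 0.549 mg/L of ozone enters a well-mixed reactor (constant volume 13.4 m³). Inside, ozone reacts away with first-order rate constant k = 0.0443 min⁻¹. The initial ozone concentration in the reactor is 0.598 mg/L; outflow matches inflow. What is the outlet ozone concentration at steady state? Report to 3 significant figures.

0.180 mg/L

Accumulation = in − out − consumed: V dC/dt = Q C_in − Q C − k V C.
At steady state: 0 = Q C_in − (Q + kV) C_ss, so C_ss = Q C_in/(Q + kV).
C_ss = 0.289·0.549/(0.289 + 0.0443·13.4) = 0.15866/0.88262 = 0.17976 mg/L.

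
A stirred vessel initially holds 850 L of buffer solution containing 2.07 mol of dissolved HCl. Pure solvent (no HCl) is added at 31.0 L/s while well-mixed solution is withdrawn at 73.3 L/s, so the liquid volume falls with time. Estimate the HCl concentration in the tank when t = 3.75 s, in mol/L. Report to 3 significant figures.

Let m(t) be the amount of HCl. Volume: V(t) = V₀ + (Q_in − Q_out) t = 850 − 42.300 t; V(3.75) = 691.38 L.
No HCl enters, so dm/dt = −Q_out · (m/V).
dm/m = −Q_out dt/(V₀ − 42.300 t); integrating gives ln(m/m₀) = −(Q_out/(Q_in−Q_out)) ln(V/V₀).
m = m₀ (V₀/V)^(Q_out/(Q_in−Q_out)) = 2.07 × (850/691.38)^(-1.7329) = 1.4472 mol.
C = m/V = 1.4472/691.38 = 0.0020932 mol/L.

0.00209 mol/L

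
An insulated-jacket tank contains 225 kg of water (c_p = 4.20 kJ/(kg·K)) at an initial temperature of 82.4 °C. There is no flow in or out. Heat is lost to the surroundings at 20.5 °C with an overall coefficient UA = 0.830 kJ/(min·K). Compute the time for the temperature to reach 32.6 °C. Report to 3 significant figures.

1860 min

M c_p dT/dt = −UA(T − T_amb).
τ = M c_p/UA = 1138.6 min; T_ss = T_amb = 20.500 °C.
T(t) = T_ss + (T₀ − T_ss)e^(−t/τ); set T = 32.6:
t = −τ ln[(T − T_ss)/(T₀ − T_ss)] = −1138.6 · ln(0.19548) = 1858.5 min.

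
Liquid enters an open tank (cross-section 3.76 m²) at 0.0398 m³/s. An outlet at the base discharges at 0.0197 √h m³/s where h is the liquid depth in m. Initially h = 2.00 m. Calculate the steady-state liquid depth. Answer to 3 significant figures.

4.08 m

A dh/dt = Q_in − 0.0197 √h. Steady state requires inflow = outflow:
Q_in = 0.0197 √h_ss ⇒ √h_ss = 0.0398/0.0197 = 2.0203.
h_ss = 2.0203² = 4.0816 m. (Since h₀ = 2.00 m < h_ss, the level will rise toward this value.)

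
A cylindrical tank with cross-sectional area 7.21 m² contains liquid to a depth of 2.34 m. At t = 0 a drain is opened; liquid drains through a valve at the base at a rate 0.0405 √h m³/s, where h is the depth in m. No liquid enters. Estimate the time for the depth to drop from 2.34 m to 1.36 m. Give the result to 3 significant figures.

With no inflow, A dh/dt = −0.0405 √h.
∫ h^(−1/2) dh = −(0.0405/A) ∫ dt, giving 2√h = 2√h₀ − (0.0405/A) t.
t = 2A(√h₀ − √h)/0.0405 = 2·7.21·(√2.34 − √1.36)/0.0405
  = 14.420 × (1.5297 − 1.1662) / 0.0405 = 129.43 s.

129 s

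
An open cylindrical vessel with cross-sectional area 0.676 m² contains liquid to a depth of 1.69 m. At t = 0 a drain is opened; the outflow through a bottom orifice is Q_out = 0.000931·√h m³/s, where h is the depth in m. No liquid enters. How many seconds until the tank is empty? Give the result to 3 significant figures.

Volume balance on the tank: A dh/dt = −0.000931 √h.
This is separable: 2 d(√h)/dt = −0.000931/A, so √h = √h₀ − (0.000931/(2A)) t.
Tank is empty when √h = 0: t_empty = 2A√h₀/0.000931.
t_empty = 2·0.676·√1.69/0.000931 = 1.3520·1.3000/0.000931 = 1887.9 s.

1890 s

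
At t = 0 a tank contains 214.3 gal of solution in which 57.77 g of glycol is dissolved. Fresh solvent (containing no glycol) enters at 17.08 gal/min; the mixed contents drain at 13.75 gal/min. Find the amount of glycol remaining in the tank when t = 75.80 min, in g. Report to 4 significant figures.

2.322 g

Let m(t) be the amount of glycol. Volume: V(t) = V₀ + (Q_in − Q_out) t = 214.3 + 3.33000 t; V(75.80) = 466.714 gal.
No glycol enters, so dm/dt = −Q_out · (m/V).
dm/m = −Q_out dt/(V₀ + 3.33000 t); integrating gives ln(m/m₀) = −(Q_out/(Q_in−Q_out)) ln(V/V₀).
m = m₀ (V₀/V)^(Q_out/(Q_in−Q_out)) = 57.77 × (214.3/466.714)^(4.12913) = 2.32241 g.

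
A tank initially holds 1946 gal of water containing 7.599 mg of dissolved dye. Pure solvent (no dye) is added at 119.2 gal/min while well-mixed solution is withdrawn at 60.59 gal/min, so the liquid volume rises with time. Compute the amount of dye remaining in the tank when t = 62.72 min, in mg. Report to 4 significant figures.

Let m(t) be the amount of dye. Volume: V(t) = V₀ + (Q_in − Q_out) t = 1946 + 58.6100 t; V(62.72) = 5622.02 gal.
No dye enters, so dm/dt = −Q_out · (m/V).
dm/m = −Q_out dt/(V₀ + 58.6100 t); integrating gives ln(m/m₀) = −(Q_out/(Q_in−Q_out)) ln(V/V₀).
m = m₀ (V₀/V)^(Q_out/(Q_in−Q_out)) = 7.599 × (1946/5622.02)^(1.03378) = 2.53771 mg.

2.538 mg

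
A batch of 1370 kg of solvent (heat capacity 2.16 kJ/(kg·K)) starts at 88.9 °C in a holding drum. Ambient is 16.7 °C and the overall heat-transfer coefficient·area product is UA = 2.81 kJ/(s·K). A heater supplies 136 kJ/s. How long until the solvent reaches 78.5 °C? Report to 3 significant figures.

M c_p dT/dt = −UA(T − T_amb) + Q̇.
τ = M c_p/UA = 1053.1 s; T_ss = T_amb + Q̇/UA = 16.7 + 136/2.81 = 65.099 °C.
T(t) = T_ss + (T₀ − T_ss)e^(−t/τ); set T = 78.5:
t = −τ ln[(T − T_ss)/(T₀ − T_ss)] = −1053.1 · ln(0.56305) = 604.88 s.

605 s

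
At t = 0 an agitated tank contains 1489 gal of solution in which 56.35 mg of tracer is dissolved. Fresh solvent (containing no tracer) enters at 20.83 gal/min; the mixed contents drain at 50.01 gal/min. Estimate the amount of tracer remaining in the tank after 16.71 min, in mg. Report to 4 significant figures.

28.55 mg

Total volume: dV/dt = Q_in − Q_out = -29.1800 gal/min, so V(t) = 1489 − 29.1800 t and V(16.71) = 1001.40 gal.
No tracer enters, so dm/dt = −Q_out · (m/V).
dm/m = −Q_out dt/(V₀ − 29.1800 t); integrating gives ln(m/m₀) = −(Q_out/(Q_in−Q_out)) ln(V/V₀).
m = m₀ (V₀/V)^(Q_out/(Q_in−Q_out)) = 56.35 × (1489/1001.40)^(-1.71385) = 28.5511 mg.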